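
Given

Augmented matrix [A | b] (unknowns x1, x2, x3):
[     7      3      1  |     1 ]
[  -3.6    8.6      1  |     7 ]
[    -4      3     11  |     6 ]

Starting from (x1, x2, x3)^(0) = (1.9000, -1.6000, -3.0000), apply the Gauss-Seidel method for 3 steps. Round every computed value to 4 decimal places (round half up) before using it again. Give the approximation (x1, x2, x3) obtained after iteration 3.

Iteration 1:
  x1 = (1 - (3)·-1.6000 - (1)·-3.0000) / (7) = 1.2571
  x2 = (7 - (-3.6)·1.2571 - (1)·-3.0000) / (8.6) = 1.6890
  x3 = (6 - (-4)·1.2571 - (3)·1.6890) / (11) = 0.5419
Iteration 2:
  x1 = (1 - (3)·1.6890 - (1)·0.5419) / (7) = -0.6584
  x2 = (7 - (-3.6)·-0.6584 - (1)·0.5419) / (8.6) = 0.4753
  x3 = (6 - (-4)·-0.6584 - (3)·0.4753) / (11) = 0.1764
Iteration 3:
  x1 = (1 - (3)·0.4753 - (1)·0.1764) / (7) = -0.0860
  x2 = (7 - (-3.6)·-0.0860 - (1)·0.1764) / (8.6) = 0.7574
  x3 = (6 - (-4)·-0.0860 - (3)·0.7574) / (11) = 0.3076

(-0.0860, 0.7574, 0.3076)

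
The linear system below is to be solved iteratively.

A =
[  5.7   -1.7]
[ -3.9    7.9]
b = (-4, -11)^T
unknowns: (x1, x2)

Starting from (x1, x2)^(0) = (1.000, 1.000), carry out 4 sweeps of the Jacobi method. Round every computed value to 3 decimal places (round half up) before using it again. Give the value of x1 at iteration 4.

Iteration 1:
  x1 = (-4 - (-1.7)·1.000) / (5.7) = -0.404
  x2 = (-11 - (-3.9)·1.000) / (7.9) = -0.899
Iteration 2:
  x1 = (-4 - (-1.7)·-0.899) / (5.7) = -0.970
  x2 = (-11 - (-3.9)·-0.404) / (7.9) = -1.592
Iteration 3:
  x1 = (-4 - (-1.7)·-1.592) / (5.7) = -1.177
  x2 = (-11 - (-3.9)·-0.970) / (7.9) = -1.871
Iteration 4:
  x1 = (-4 - (-1.7)·-1.871) / (5.7) = -1.260
  x2 = (-11 - (-3.9)·-1.177) / (7.9) = -1.973

-1.260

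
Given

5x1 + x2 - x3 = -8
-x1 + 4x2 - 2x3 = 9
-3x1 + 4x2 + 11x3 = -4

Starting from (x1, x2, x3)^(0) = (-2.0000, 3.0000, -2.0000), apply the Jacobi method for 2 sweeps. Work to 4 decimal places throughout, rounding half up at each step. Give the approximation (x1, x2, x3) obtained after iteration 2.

Iteration 1:
  x1 = (-8 - (1)·3.0000 - (-1)·-2.0000) / (5) = -2.6000
  x2 = (9 - (-1)·-2.0000 - (-2)·-2.0000) / (4) = 0.7500
  x3 = (-4 - (-3)·-2.0000 - (4)·3.0000) / (11) = -2.0000
Iteration 2:
  x1 = (-8 - (1)·0.7500 - (-1)·-2.0000) / (5) = -2.1500
  x2 = (9 - (-1)·-2.6000 - (-2)·-2.0000) / (4) = 0.6000
  x3 = (-4 - (-3)·-2.6000 - (4)·0.7500) / (11) = -1.3455

(-2.1500, 0.6000, -1.3455)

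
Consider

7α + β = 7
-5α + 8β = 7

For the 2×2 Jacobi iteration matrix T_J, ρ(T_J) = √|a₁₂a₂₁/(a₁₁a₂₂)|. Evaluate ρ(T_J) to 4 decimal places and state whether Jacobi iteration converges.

0.2988

a₁₂a₂₁/(a₁₁a₂₂) = (1)·(-5) / ((7)·(8)) = -0.089286
ρ = √|-0.089286| = √0.089286 = 0.2988
ρ < 1, so Jacobi converges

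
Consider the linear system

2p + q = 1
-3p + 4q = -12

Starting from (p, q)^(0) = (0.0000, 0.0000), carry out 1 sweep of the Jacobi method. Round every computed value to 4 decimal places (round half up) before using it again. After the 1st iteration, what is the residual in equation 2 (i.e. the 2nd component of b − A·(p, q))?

1.5000

Iteration 1:
  p = (1 - (1)·0.0000) / (2) = 0.5000
  q = (-12 - (-3)·0.0000) / (4) = -3.0000
Residual b − A·x = (3.0000, 1.5000)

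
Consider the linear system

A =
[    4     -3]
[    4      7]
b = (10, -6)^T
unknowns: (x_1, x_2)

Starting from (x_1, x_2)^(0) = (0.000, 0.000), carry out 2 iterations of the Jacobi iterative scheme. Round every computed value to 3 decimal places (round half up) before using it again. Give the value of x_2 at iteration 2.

-2.286

Iteration 1:
  x_1 = (10 - (-3)·0.000) / (4) = 2.500
  x_2 = (-6 - (4)·0.000) / (7) = -0.857
Iteration 2:
  x_1 = (10 - (-3)·-0.857) / (4) = 1.857
  x_2 = (-6 - (4)·2.500) / (7) = -2.286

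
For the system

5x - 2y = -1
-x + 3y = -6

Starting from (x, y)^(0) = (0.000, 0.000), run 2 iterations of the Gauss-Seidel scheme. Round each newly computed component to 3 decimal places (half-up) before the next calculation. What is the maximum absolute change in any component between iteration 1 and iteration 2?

0.827

Iteration 1:
  x = (-1 - (-2)·0.000) / (5) = -0.200
  y = (-6 - (-1)·-0.200) / (3) = -2.067
Iteration 2:
  x = (-1 - (-2)·-2.067) / (5) = -1.027
  y = (-6 - (-1)·-1.027) / (3) = -2.342
Change: (-0.827, -0.275) → max |·| = 0.827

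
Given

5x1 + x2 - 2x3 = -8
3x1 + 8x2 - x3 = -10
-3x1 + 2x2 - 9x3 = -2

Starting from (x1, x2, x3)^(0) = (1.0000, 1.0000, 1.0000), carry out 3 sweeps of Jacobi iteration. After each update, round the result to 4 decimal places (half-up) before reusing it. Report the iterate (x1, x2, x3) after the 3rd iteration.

Iteration 1:
  x1 = (-8 - (1)·1.0000 - (-2)·1.0000) / (5) = -1.4000
  x2 = (-10 - (3)·1.0000 - (-1)·1.0000) / (8) = -1.5000
  x3 = (-2 - (-3)·1.0000 - (2)·1.0000) / (-9) = 0.1111
Iteration 2:
  x1 = (-8 - (1)·-1.5000 - (-2)·0.1111) / (5) = -1.2556
  x2 = (-10 - (3)·-1.4000 - (-1)·0.1111) / (8) = -0.7111
  x3 = (-2 - (-3)·-1.4000 - (2)·-1.5000) / (-9) = 0.3556
Iteration 3:
  x1 = (-8 - (1)·-0.7111 - (-2)·0.3556) / (5) = -1.3155
  x2 = (-10 - (3)·-1.2556 - (-1)·0.3556) / (8) = -0.7347
  x3 = (-2 - (-3)·-1.2556 - (2)·-0.7111) / (-9) = 0.4827

(-1.3155, -0.7347, 0.4827)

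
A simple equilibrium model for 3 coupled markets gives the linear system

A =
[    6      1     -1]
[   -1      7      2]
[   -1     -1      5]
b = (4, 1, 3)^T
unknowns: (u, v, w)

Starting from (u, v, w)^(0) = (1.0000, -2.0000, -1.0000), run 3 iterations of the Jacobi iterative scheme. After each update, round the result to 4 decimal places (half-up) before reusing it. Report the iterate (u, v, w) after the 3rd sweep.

(0.7889, -0.0177, 0.7571)

Iteration 1:
  u = (4 - (1)·-2.0000 - (-1)·-1.0000) / (6) = 0.8333
  v = (1 - (-1)·1.0000 - (2)·-1.0000) / (7) = 0.5714
  w = (3 - (-1)·1.0000 - (-1)·-2.0000) / (5) = 0.4000
Iteration 2:
  u = (4 - (1)·0.5714 - (-1)·0.4000) / (6) = 0.6381
  v = (1 - (-1)·0.8333 - (2)·0.4000) / (7) = 0.1476
  w = (3 - (-1)·0.8333 - (-1)·0.5714) / (5) = 0.8809
Iteration 3:
  u = (4 - (1)·0.1476 - (-1)·0.8809) / (6) = 0.7889
  v = (1 - (-1)·0.6381 - (2)·0.8809) / (7) = -0.0177
  w = (3 - (-1)·0.6381 - (-1)·0.1476) / (5) = 0.7571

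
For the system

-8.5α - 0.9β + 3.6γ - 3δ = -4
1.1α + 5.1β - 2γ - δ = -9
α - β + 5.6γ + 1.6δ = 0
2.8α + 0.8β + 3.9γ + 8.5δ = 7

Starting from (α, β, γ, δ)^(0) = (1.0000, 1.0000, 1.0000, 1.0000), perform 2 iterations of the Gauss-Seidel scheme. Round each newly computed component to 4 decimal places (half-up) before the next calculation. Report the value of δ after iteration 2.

Iteration 1:
  α = (-4 - (-0.9)·1.0000 - (3.6)·1.0000 - (-3)·1.0000) / (-8.5) = 0.4353
  β = (-9 - (1.1)·0.4353 - (-2)·1.0000 - (-1)·1.0000) / (5.1) = -1.2704
  γ = (0 - (1)·0.4353 - (-1)·-1.2704 - (1.6)·1.0000) / (5.6) = -0.5903
  δ = (7 - (2.8)·0.4353 - (0.8)·-1.2704 - (3.9)·-0.5903) / (8.5) = 1.0705
Iteration 2:
  α = (-4 - (-0.9)·-1.2704 - (3.6)·-0.5903 - (-3)·1.0705) / (-8.5) = -0.0227
  β = (-9 - (1.1)·-0.0227 - (-2)·-0.5903 - (-1)·1.0705) / (5.1) = -1.7814
  γ = (0 - (1)·-0.0227 - (-1)·-1.7814 - (1.6)·1.0705) / (5.6) = -0.6199
  δ = (7 - (2.8)·-0.0227 - (0.8)·-1.7814 - (3.9)·-0.6199) / (8.5) = 1.2831

1.2831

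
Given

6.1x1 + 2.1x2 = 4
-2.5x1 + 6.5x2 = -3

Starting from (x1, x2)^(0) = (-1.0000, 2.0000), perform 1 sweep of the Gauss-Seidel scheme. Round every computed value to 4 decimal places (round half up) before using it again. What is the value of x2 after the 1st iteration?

Iteration 1:
  x1 = (4 - (2.1)·2.0000) / (6.1) = -0.0328
  x2 = (-3 - (-2.5)·-0.0328) / (6.5) = -0.4742

-0.4742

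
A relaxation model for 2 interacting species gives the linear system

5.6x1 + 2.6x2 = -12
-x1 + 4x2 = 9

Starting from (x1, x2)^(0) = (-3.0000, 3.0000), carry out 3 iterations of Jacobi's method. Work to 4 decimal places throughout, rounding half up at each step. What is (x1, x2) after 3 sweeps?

(-2.7771, 1.5402)

Iteration 1:
  x1 = (-12 - (2.6)·3.0000) / (5.6) = -3.5357
  x2 = (9 - (-1)·-3.0000) / (4) = 1.5000
Iteration 2:
  x1 = (-12 - (2.6)·1.5000) / (5.6) = -2.8393
  x2 = (9 - (-1)·-3.5357) / (4) = 1.3661
Iteration 3:
  x1 = (-12 - (2.6)·1.3661) / (5.6) = -2.7771
  x2 = (9 - (-1)·-2.8393) / (4) = 1.5402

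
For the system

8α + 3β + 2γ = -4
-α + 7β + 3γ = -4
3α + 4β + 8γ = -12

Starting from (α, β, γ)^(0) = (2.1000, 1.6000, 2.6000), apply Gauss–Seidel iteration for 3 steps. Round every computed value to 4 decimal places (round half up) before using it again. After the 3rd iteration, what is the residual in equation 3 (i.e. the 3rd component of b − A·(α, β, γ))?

0.0001

Iteration 1:
  α = (-4 - (3)·1.6000 - (2)·2.6000) / (8) = -1.7500
  β = (-4 - (-1)·-1.7500 - (3)·2.6000) / (7) = -1.9357
  γ = (-12 - (3)·-1.7500 - (4)·-1.9357) / (8) = 0.1241
Iteration 2:
  α = (-4 - (3)·-1.9357 - (2)·0.1241) / (8) = 0.1949
  β = (-4 - (-1)·0.1949 - (3)·0.1241) / (7) = -0.5968
  γ = (-12 - (3)·0.1949 - (4)·-0.5968) / (8) = -1.2747
Iteration 3:
  α = (-4 - (3)·-0.5968 - (2)·-1.2747) / (8) = 0.0425
  β = (-4 - (-1)·0.0425 - (3)·-1.2747) / (7) = -0.0191
  γ = (-12 - (3)·0.0425 - (4)·-0.0191) / (8) = -1.5064
Residual b − A·x = (-1.2699, 0.6954, 0.0001)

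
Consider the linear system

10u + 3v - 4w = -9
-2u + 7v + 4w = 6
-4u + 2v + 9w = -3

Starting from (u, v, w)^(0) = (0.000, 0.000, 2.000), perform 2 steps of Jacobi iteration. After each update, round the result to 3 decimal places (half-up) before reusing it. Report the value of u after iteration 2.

Iteration 1:
  u = (-9 - (3)·0.000 - (-4)·2.000) / (10) = -0.100
  v = (6 - (-2)·0.000 - (4)·2.000) / (7) = -0.286
  w = (-3 - (-4)·0.000 - (2)·0.000) / (9) = -0.333
Iteration 2:
  u = (-9 - (3)·-0.286 - (-4)·-0.333) / (10) = -0.947
  v = (6 - (-2)·-0.100 - (4)·-0.333) / (7) = 1.019
  w = (-3 - (-4)·-0.100 - (2)·-0.286) / (9) = -0.314

-0.947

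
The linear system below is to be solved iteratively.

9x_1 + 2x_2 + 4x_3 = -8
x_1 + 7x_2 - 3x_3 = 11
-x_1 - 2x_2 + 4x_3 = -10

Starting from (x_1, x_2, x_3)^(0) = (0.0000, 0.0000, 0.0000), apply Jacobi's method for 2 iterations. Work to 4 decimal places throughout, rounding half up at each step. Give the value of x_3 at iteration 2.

-1.9365

Iteration 1:
  x_1 = (-8 - (2)·0.0000 - (4)·0.0000) / (9) = -0.8889
  x_2 = (11 - (1)·0.0000 - (-3)·0.0000) / (7) = 1.5714
  x_3 = (-10 - (-1)·0.0000 - (-2)·0.0000) / (4) = -2.5000
Iteration 2:
  x_1 = (-8 - (2)·1.5714 - (4)·-2.5000) / (9) = -0.1270
  x_2 = (11 - (1)·-0.8889 - (-3)·-2.5000) / (7) = 0.6270
  x_3 = (-10 - (-1)·-0.8889 - (-2)·1.5714) / (4) = -1.9365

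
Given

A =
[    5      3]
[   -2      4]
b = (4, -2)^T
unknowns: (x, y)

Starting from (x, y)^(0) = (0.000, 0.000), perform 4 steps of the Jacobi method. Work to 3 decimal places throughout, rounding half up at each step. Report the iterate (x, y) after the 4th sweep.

(0.770, -0.070)

Iteration 1:
  x = (4 - (3)·0.000) / (5) = 0.800
  y = (-2 - (-2)·0.000) / (4) = -0.500
Iteration 2:
  x = (4 - (3)·-0.500) / (5) = 1.100
  y = (-2 - (-2)·0.800) / (4) = -0.100
Iteration 3:
  x = (4 - (3)·-0.100) / (5) = 0.860
  y = (-2 - (-2)·1.100) / (4) = 0.050
Iteration 4:
  x = (4 - (3)·0.050) / (5) = 0.770
  y = (-2 - (-2)·0.860) / (4) = -0.070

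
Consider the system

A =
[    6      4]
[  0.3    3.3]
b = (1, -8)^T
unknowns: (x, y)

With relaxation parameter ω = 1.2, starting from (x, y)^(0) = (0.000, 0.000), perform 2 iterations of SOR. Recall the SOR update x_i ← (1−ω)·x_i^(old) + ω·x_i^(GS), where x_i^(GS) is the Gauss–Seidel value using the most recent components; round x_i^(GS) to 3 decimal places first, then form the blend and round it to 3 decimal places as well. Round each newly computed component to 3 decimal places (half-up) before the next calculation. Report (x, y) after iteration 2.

Iteration 1:
  x: GS value = (1 - (4)·0.000) / (6) = 0.167;  x ← (1−ω)·0.000 + ω·0.167 = 0.200
  y: GS value = (-8 - (0.3)·0.200) / (3.3) = -2.442;  y ← (1−ω)·0.000 + ω·-2.442 = -2.930
Iteration 2:
  x: GS value = (1 - (4)·-2.930) / (6) = 2.120;  x ← (1−ω)·0.200 + ω·2.120 = 2.504
  y: GS value = (-8 - (0.3)·2.504) / (3.3) = -2.652;  y ← (1−ω)·-2.930 + ω·-2.652 = -2.596

(2.504, -2.596)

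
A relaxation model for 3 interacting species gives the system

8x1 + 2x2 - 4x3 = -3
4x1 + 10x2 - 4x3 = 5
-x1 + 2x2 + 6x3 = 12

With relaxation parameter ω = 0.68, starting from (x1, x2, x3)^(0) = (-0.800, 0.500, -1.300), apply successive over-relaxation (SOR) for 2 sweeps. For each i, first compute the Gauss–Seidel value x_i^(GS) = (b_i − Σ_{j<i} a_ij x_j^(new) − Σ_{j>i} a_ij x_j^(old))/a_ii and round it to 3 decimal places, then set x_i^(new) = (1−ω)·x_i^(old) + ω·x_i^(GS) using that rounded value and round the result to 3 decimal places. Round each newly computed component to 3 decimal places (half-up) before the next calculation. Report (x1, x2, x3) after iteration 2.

Iteration 1:
  x1: GS value = (-3 - (2)·0.500 - (-4)·-1.300) / (8) = -1.150;  x1 ← (1−ω)·-0.800 + ω·-1.150 = -1.038
  x2: GS value = (5 - (4)·-1.038 - (-4)·-1.300) / (10) = 0.395;  x2 ← (1−ω)·0.500 + ω·0.395 = 0.429
  x3: GS value = (12 - (-1)·-1.038 - (2)·0.429) / (6) = 1.684;  x3 ← (1−ω)·-1.300 + ω·1.684 = 0.729
Iteration 2:
  x1: GS value = (-3 - (2)·0.429 - (-4)·0.729) / (8) = -0.118;  x1 ← (1−ω)·-1.038 + ω·-0.118 = -0.412
  x2: GS value = (5 - (4)·-0.412 - (-4)·0.729) / (10) = 0.956;  x2 ← (1−ω)·0.429 + ω·0.956 = 0.787
  x3: GS value = (12 - (-1)·-0.412 - (2)·0.787) / (6) = 1.669;  x3 ← (1−ω)·0.729 + ω·1.669 = 1.368

(-0.412, 0.787, 1.368)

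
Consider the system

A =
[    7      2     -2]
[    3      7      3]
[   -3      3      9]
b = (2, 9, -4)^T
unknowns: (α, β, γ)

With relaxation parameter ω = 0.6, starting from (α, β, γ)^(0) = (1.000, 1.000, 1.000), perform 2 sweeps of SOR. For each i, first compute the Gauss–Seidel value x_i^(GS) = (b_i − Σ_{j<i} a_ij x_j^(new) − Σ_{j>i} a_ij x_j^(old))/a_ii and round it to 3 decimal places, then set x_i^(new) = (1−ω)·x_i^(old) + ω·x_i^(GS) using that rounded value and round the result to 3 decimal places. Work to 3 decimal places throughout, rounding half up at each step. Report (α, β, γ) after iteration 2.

Iteration 1:
  α: GS value = (2 - (2)·1.000 - (-2)·1.000) / (7) = 0.286;  α ← (1−ω)·1.000 + ω·0.286 = 0.572
  β: GS value = (9 - (3)·0.572 - (3)·1.000) / (7) = 0.612;  β ← (1−ω)·1.000 + ω·0.612 = 0.767
  γ: GS value = (-4 - (-3)·0.572 - (3)·0.767) / (9) = -0.509;  γ ← (1−ω)·1.000 + ω·-0.509 = 0.095
Iteration 2:
  α: GS value = (2 - (2)·0.767 - (-2)·0.095) / (7) = 0.094;  α ← (1−ω)·0.572 + ω·0.094 = 0.285
  β: GS value = (9 - (3)·0.285 - (3)·0.095) / (7) = 1.123;  β ← (1−ω)·0.767 + ω·1.123 = 0.981
  γ: GS value = (-4 - (-3)·0.285 - (3)·0.981) / (9) = -0.676;  γ ← (1−ω)·0.095 + ω·-0.676 = -0.368

(0.285, 0.981, -0.368)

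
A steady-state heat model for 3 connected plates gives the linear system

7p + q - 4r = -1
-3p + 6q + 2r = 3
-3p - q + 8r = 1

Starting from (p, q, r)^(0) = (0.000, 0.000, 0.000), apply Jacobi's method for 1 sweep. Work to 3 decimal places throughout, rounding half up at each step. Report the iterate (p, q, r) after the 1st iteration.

Iteration 1:
  p = (-1 - (1)·0.000 - (-4)·0.000) / (7) = -0.143
  q = (3 - (-3)·0.000 - (2)·0.000) / (6) = 0.500
  r = (1 - (-3)·0.000 - (-1)·0.000) / (8) = 0.125

(-0.143, 0.500, 0.125)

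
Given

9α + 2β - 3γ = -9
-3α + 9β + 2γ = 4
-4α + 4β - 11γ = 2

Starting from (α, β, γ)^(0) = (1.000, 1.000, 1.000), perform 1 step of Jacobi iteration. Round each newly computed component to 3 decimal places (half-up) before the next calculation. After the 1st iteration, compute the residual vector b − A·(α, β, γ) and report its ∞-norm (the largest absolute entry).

5.782

Iteration 1:
  α = (-9 - (2)·1.000 - (-3)·1.000) / (9) = -0.889
  β = (4 - (-3)·1.000 - (2)·1.000) / (9) = 0.556
  γ = (2 - (-4)·1.000 - (4)·1.000) / (-11) = -0.182
Residual b − A·x = (-2.657, -3.307, -5.782); ∞-norm = 5.782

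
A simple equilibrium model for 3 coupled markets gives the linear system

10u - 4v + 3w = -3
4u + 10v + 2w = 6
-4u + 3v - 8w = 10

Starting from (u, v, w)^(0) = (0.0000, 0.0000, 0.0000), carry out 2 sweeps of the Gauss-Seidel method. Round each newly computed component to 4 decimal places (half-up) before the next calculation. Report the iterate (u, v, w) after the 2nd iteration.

(0.2370, 0.6712, -1.1168)

Iteration 1:
  u = (-3 - (-4)·0.0000 - (3)·0.0000) / (10) = -0.3000
  v = (6 - (4)·-0.3000 - (2)·0.0000) / (10) = 0.7200
  w = (10 - (-4)·-0.3000 - (3)·0.7200) / (-8) = -0.8300
Iteration 2:
  u = (-3 - (-4)·0.7200 - (3)·-0.8300) / (10) = 0.2370
  v = (6 - (4)·0.2370 - (2)·-0.8300) / (10) = 0.6712
  w = (10 - (-4)·0.2370 - (3)·0.6712) / (-8) = -1.1168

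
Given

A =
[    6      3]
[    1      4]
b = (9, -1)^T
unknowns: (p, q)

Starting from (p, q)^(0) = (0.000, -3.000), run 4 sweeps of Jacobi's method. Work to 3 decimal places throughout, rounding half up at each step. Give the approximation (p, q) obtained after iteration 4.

(1.828, -0.750)

Iteration 1:
  p = (9 - (3)·-3.000) / (6) = 3.000
  q = (-1 - (1)·0.000) / (4) = -0.250
Iteration 2:
  p = (9 - (3)·-0.250) / (6) = 1.625
  q = (-1 - (1)·3.000) / (4) = -1.000
Iteration 3:
  p = (9 - (3)·-1.000) / (6) = 2.000
  q = (-1 - (1)·1.625) / (4) = -0.656
Iteration 4:
  p = (9 - (3)·-0.656) / (6) = 1.828
  q = (-1 - (1)·2.000) / (4) = -0.750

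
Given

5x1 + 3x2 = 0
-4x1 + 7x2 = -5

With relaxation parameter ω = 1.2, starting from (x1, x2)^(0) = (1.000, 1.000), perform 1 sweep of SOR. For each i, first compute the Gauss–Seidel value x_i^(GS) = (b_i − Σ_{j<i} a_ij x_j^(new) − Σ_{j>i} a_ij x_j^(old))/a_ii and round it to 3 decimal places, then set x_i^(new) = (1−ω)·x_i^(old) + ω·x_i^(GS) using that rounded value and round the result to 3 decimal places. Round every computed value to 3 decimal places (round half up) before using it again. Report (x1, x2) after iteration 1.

(-0.920, -1.688)

Iteration 1:
  x1: GS value = (0 - (3)·1.000) / (5) = -0.600;  x1 ← (1−ω)·1.000 + ω·-0.600 = -0.920
  x2: GS value = (-5 - (-4)·-0.920) / (7) = -1.240;  x2 ← (1−ω)·1.000 + ω·-1.240 = -1.688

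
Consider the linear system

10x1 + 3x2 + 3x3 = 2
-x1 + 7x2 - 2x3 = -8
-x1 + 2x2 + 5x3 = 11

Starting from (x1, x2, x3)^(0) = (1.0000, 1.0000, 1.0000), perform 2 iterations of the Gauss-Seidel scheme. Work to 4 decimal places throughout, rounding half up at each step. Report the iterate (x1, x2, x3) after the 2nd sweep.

(-0.2714, -0.4714, 2.3343)

Iteration 1:
  x1 = (2 - (3)·1.0000 - (3)·1.0000) / (10) = -0.4000
  x2 = (-8 - (-1)·-0.4000 - (-2)·1.0000) / (7) = -0.9143
  x3 = (11 - (-1)·-0.4000 - (2)·-0.9143) / (5) = 2.4857
Iteration 2:
  x1 = (2 - (3)·-0.9143 - (3)·2.4857) / (10) = -0.2714
  x2 = (-8 - (-1)·-0.2714 - (-2)·2.4857) / (7) = -0.4714
  x3 = (11 - (-1)·-0.2714 - (2)·-0.4714) / (5) = 2.3343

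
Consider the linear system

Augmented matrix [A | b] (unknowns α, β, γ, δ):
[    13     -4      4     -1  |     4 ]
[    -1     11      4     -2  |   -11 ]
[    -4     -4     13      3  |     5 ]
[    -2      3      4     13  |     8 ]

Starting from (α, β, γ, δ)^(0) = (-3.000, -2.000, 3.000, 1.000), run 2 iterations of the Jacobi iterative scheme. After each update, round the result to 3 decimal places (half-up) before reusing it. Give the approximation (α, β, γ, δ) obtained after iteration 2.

Iteration 1:
  α = (4 - (-4)·-2.000 - (4)·3.000 - (-1)·1.000) / (13) = -1.154
  β = (-11 - (-1)·-3.000 - (4)·3.000 - (-2)·1.000) / (11) = -2.182
  γ = (5 - (-4)·-3.000 - (-4)·-2.000 - (3)·1.000) / (13) = -1.385
  δ = (8 - (-2)·-3.000 - (3)·-2.000 - (4)·3.000) / (13) = -0.308
Iteration 2:
  α = (4 - (-4)·-2.182 - (4)·-1.385 - (-1)·-0.308) / (13) = 0.039
  β = (-11 - (-1)·-1.154 - (4)·-1.385 - (-2)·-0.308) / (11) = -0.657
  γ = (5 - (-4)·-1.154 - (-4)·-2.182 - (3)·-0.308) / (13) = -0.571
  δ = (8 - (-2)·-1.154 - (3)·-2.182 - (4)·-1.385) / (13) = 1.368

(0.039, -0.657, -0.571, 1.368)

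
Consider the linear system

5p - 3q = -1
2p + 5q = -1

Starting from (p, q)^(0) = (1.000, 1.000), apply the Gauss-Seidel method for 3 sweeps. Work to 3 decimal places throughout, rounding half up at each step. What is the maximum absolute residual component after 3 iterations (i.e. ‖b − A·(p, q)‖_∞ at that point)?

0.236

Iteration 1:
  p = (-1 - (-3)·1.000) / (5) = 0.400
  q = (-1 - (2)·0.400) / (5) = -0.360
Iteration 2:
  p = (-1 - (-3)·-0.360) / (5) = -0.416
  q = (-1 - (2)·-0.416) / (5) = -0.034
Iteration 3:
  p = (-1 - (-3)·-0.034) / (5) = -0.220
  q = (-1 - (2)·-0.220) / (5) = -0.112
Residual b − A·x = (-0.236, 0.000); ∞-norm = 0.236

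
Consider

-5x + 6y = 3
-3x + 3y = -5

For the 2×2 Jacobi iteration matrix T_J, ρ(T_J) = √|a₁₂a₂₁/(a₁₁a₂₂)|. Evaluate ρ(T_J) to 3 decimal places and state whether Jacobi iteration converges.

1.095

a₁₂a₂₁/(a₁₁a₂₂) = (6)·(-3) / ((-5)·(3)) = 1.200000
ρ = √|1.200000| = √1.200000 = 1.095
ρ > 1, so Jacobi diverges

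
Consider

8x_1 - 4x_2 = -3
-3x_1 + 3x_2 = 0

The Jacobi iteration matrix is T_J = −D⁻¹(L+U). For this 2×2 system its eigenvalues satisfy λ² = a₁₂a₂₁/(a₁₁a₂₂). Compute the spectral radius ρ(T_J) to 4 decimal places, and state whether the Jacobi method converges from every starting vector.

a₁₂a₂₁/(a₁₁a₂₂) = (-4)·(-3) / ((8)·(3)) = 0.500000
ρ = √|0.500000| = √0.500000 = 0.7071
ρ < 1, so Jacobi converges

0.7071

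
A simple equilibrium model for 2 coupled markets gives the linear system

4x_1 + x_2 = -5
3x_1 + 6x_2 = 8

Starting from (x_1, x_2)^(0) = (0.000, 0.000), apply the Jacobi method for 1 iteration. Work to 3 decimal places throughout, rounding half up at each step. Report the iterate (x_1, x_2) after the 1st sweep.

(-1.250, 1.333)

Iteration 1:
  x_1 = (-5 - (1)·0.000) / (4) = -1.250
  x_2 = (8 - (3)·0.000) / (6) = 1.333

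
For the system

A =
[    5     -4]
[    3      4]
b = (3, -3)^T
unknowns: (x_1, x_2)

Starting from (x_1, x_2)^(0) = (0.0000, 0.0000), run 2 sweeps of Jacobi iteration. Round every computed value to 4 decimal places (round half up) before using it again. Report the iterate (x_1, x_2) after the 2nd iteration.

Iteration 1:
  x_1 = (3 - (-4)·0.0000) / (5) = 0.6000
  x_2 = (-3 - (3)·0.0000) / (4) = -0.7500
Iteration 2:
  x_1 = (3 - (-4)·-0.7500) / (5) = 0.0000
  x_2 = (-3 - (3)·0.6000) / (4) = -1.2000

(0.0000, -1.2000)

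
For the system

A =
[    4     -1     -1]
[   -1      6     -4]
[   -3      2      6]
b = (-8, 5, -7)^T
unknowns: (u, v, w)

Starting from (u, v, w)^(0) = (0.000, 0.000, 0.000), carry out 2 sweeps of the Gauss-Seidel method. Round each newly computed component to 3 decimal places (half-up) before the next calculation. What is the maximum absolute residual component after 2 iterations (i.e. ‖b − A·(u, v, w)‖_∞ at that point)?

1.318

Iteration 1:
  u = (-8 - (-1)·0.000 - (-1)·0.000) / (4) = -2.000
  v = (5 - (-1)·-2.000 - (-4)·0.000) / (6) = 0.500
  w = (-7 - (-3)·-2.000 - (2)·0.500) / (6) = -2.333
Iteration 2:
  u = (-8 - (-1)·0.500 - (-1)·-2.333) / (4) = -2.458
  v = (5 - (-1)·-2.458 - (-4)·-2.333) / (6) = -1.132
  w = (-7 - (-3)·-2.458 - (2)·-1.132) / (6) = -2.018
Residual b − A·x = (-1.318, 1.262, -0.002); ∞-norm = 1.318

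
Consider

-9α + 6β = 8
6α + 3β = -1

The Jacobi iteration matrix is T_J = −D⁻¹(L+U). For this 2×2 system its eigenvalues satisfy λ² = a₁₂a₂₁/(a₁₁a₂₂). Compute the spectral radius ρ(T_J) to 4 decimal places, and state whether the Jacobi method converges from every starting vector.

1.1547

a₁₂a₂₁/(a₁₁a₂₂) = (6)·(6) / ((-9)·(3)) = -1.333333
ρ = √|-1.333333| = √1.333333 = 1.1547
ρ > 1, so Jacobi diverges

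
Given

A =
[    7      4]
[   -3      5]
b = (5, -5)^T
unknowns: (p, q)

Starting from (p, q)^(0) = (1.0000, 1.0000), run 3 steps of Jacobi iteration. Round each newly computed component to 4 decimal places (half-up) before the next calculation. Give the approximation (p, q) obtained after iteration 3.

(1.2367, -0.4343)

Iteration 1:
  p = (5 - (4)·1.0000) / (7) = 0.1429
  q = (-5 - (-3)·1.0000) / (5) = -0.4000
Iteration 2:
  p = (5 - (4)·-0.4000) / (7) = 0.9429
  q = (-5 - (-3)·0.1429) / (5) = -0.9143
Iteration 3:
  p = (5 - (4)·-0.9143) / (7) = 1.2367
  q = (-5 - (-3)·0.9429) / (5) = -0.4343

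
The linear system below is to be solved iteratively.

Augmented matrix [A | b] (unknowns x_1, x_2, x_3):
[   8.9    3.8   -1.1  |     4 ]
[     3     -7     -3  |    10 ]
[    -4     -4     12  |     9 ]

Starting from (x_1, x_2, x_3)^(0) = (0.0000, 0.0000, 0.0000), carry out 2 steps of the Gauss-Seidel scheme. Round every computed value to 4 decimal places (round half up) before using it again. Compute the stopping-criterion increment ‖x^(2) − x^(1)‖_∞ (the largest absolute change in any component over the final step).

0.5881

Iteration 1:
  x_1 = (4 - (3.8)·0.0000 - (-1.1)·0.0000) / (8.9) = 0.4494
  x_2 = (10 - (3)·0.4494 - (-3)·0.0000) / (-7) = -1.2360
  x_3 = (9 - (-4)·0.4494 - (-4)·-1.2360) / (12) = 0.4878
Iteration 2:
  x_1 = (4 - (3.8)·-1.2360 - (-1.1)·0.4878) / (8.9) = 1.0375
  x_2 = (10 - (3)·1.0375 - (-3)·0.4878) / (-7) = -1.1930
  x_3 = (9 - (-4)·1.0375 - (-4)·-1.1930) / (12) = 0.6982
Change: (0.5881, 0.0430, 0.2104) → max |·| = 0.5881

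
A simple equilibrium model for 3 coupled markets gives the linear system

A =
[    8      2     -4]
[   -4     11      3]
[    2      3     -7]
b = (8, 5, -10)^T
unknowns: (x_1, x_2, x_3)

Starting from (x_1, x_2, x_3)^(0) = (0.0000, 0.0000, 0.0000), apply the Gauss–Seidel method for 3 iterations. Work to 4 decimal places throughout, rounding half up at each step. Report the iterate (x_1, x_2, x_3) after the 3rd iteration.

(1.9556, 0.5686, 2.2310)

Iteration 1:
  x_1 = (8 - (2)·0.0000 - (-4)·0.0000) / (8) = 1.0000
  x_2 = (5 - (-4)·1.0000 - (3)·0.0000) / (11) = 0.8182
  x_3 = (-10 - (2)·1.0000 - (3)·0.8182) / (-7) = 2.0649
Iteration 2:
  x_1 = (8 - (2)·0.8182 - (-4)·2.0649) / (8) = 1.8279
  x_2 = (5 - (-4)·1.8279 - (3)·2.0649) / (11) = 0.5561
  x_3 = (-10 - (2)·1.8279 - (3)·0.5561) / (-7) = 2.1892
Iteration 3:
  x_1 = (8 - (2)·0.5561 - (-4)·2.1892) / (8) = 1.9556
  x_2 = (5 - (-4)·1.9556 - (3)·2.1892) / (11) = 0.5686
  x_3 = (-10 - (2)·1.9556 - (3)·0.5686) / (-7) = 2.2310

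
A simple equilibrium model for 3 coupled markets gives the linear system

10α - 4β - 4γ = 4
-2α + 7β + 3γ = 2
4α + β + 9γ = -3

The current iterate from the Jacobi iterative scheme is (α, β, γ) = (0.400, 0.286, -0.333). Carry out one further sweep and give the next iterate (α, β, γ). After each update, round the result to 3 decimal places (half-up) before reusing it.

One sweep:
  α = (4 - (-4)·0.286 - (-4)·-0.333) / (10) = 0.381
  β = (2 - (-2)·0.400 - (3)·-0.333) / (7) = 0.543
  γ = (-3 - (4)·0.400 - (1)·0.286) / (9) = -0.543

(0.381, 0.543, -0.543)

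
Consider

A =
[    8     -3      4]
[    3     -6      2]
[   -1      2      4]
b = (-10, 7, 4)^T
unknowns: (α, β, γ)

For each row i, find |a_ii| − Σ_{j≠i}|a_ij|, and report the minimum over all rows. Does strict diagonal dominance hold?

1

row 1: |8| − (3+4) = 1
row 2: |-6| − (3+2) = 1
row 3: |4| − (1+2) = 1
minimum over rows = 1 → strictly diagonally dominant (convergence guaranteed)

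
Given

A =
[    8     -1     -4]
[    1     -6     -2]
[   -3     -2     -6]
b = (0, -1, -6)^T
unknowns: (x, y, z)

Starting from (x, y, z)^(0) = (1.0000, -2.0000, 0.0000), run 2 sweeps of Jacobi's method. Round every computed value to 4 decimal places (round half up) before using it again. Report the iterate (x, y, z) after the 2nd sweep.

(0.6250, -0.2639, 1.0139)

Iteration 1:
  x = (0 - (-1)·-2.0000 - (-4)·0.0000) / (8) = -0.2500
  y = (-1 - (1)·1.0000 - (-2)·0.0000) / (-6) = 0.3333
  z = (-6 - (-3)·1.0000 - (-2)·-2.0000) / (-6) = 1.1667
Iteration 2:
  x = (0 - (-1)·0.3333 - (-4)·1.1667) / (8) = 0.6250
  y = (-1 - (1)·-0.2500 - (-2)·1.1667) / (-6) = -0.2639
  z = (-6 - (-3)·-0.2500 - (-2)·0.3333) / (-6) = 1.0139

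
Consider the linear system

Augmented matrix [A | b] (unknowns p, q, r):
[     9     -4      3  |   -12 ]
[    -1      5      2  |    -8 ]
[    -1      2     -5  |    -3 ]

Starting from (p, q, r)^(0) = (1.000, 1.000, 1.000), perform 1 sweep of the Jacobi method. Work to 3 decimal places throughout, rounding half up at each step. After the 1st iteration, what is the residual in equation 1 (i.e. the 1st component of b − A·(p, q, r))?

-10.602

Iteration 1:
  p = (-12 - (-4)·1.000 - (3)·1.000) / (9) = -1.222
  q = (-8 - (-1)·1.000 - (2)·1.000) / (5) = -1.800
  r = (-3 - (-1)·1.000 - (2)·1.000) / (-5) = 0.800
Residual b − A·x = (-10.602, -1.822, 3.378)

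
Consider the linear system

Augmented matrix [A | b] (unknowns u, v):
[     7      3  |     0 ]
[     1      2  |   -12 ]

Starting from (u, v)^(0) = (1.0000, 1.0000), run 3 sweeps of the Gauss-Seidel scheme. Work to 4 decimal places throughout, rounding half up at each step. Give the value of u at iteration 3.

3.1028

Iteration 1:
  u = (0 - (3)·1.0000) / (7) = -0.4286
  v = (-12 - (1)·-0.4286) / (2) = -5.7857
Iteration 2:
  u = (0 - (3)·-5.7857) / (7) = 2.4796
  v = (-12 - (1)·2.4796) / (2) = -7.2398
Iteration 3:
  u = (0 - (3)·-7.2398) / (7) = 3.1028
  v = (-12 - (1)·3.1028) / (2) = -7.5514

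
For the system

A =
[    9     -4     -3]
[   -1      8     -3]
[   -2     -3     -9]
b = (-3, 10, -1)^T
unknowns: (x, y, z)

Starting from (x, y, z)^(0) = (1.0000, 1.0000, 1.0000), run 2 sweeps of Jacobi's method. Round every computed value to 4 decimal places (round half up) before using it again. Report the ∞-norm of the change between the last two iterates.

Iteration 1:
  x = (-3 - (-4)·1.0000 - (-3)·1.0000) / (9) = 0.4444
  y = (10 - (-1)·1.0000 - (-3)·1.0000) / (8) = 1.7500
  z = (-1 - (-2)·1.0000 - (-3)·1.0000) / (-9) = -0.4444
Iteration 2:
  x = (-3 - (-4)·1.7500 - (-3)·-0.4444) / (9) = 0.2963
  y = (10 - (-1)·0.4444 - (-3)·-0.4444) / (8) = 1.1389
  z = (-1 - (-2)·0.4444 - (-3)·1.7500) / (-9) = -0.5710
Change: (-0.1481, -0.6111, -0.1266) → max |·| = 0.6111

0.6111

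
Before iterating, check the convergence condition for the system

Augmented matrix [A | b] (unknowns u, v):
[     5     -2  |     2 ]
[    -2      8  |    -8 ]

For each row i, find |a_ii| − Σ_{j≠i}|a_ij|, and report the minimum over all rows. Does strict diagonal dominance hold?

row 1: |5| − (2) = 3
row 2: |8| − (2) = 6
minimum over rows = 3 → strictly diagonally dominant (convergence guaranteed)

3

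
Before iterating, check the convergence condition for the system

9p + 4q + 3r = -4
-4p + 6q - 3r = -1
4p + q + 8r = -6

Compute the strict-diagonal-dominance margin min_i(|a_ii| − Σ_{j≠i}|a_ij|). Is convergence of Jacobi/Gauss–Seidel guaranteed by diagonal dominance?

row 1: |9| − (4+3) = 2
row 2: |6| − (4+3) = -1
row 3: |8| − (4+1) = 3
minimum over rows = -1 → not strictly diagonally dominant

-1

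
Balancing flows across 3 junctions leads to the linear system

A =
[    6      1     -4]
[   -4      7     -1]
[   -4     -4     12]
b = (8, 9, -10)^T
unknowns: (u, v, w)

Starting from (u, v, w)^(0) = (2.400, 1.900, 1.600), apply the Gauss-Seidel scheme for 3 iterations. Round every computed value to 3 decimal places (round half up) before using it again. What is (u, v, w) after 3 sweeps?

(1.208, 2.027, 0.245)

Iteration 1:
  u = (8 - (1)·1.900 - (-4)·1.600) / (6) = 2.083
  v = (9 - (-4)·2.083 - (-1)·1.600) / (7) = 2.705
  w = (-10 - (-4)·2.083 - (-4)·2.705) / (12) = 0.763
Iteration 2:
  u = (8 - (1)·2.705 - (-4)·0.763) / (6) = 1.391
  v = (9 - (-4)·1.391 - (-1)·0.763) / (7) = 2.190
  w = (-10 - (-4)·1.391 - (-4)·2.190) / (12) = 0.360
Iteration 3:
  u = (8 - (1)·2.190 - (-4)·0.360) / (6) = 1.208
  v = (9 - (-4)·1.208 - (-1)·0.360) / (7) = 2.027
  w = (-10 - (-4)·1.208 - (-4)·2.027) / (12) = 0.245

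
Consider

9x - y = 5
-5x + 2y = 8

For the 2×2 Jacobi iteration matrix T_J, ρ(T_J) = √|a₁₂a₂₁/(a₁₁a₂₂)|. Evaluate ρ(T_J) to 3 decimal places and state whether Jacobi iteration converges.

0.527

a₁₂a₂₁/(a₁₁a₂₂) = (-1)·(-5) / ((9)·(2)) = 0.277778
ρ = √|0.277778| = √0.277778 = 0.527
ρ < 1, so Jacobi converges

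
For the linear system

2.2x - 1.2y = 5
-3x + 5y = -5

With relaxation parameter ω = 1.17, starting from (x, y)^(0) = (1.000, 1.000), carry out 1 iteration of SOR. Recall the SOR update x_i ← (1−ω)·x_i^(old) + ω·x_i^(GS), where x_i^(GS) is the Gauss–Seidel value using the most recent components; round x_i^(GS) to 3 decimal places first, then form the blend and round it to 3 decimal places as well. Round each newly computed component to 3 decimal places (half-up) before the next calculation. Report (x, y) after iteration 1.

Iteration 1:
  x: GS value = (5 - (-1.2)·1.000) / (2.2) = 2.818;  x ← (1−ω)·1.000 + ω·2.818 = 3.127
  y: GS value = (-5 - (-3)·3.127) / (5) = 0.876;  y ← (1−ω)·1.000 + ω·0.876 = 0.855

(3.127, 0.855)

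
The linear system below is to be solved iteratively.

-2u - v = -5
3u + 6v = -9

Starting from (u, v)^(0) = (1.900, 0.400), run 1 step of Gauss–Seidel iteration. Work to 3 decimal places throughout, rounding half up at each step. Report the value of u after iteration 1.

Iteration 1:
  u = (-5 - (-1)·0.400) / (-2) = 2.300
  v = (-9 - (3)·2.300) / (6) = -2.650

2.300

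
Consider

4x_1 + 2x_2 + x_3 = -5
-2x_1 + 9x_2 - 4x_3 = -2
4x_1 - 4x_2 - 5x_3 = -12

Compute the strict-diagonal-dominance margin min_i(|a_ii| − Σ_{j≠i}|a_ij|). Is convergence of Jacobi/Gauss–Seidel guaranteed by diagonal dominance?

-3

row 1: |4| − (2+1) = 1
row 2: |9| − (2+4) = 3
row 3: |-5| − (4+4) = -3
minimum over rows = -3 → not strictly diagonally dominant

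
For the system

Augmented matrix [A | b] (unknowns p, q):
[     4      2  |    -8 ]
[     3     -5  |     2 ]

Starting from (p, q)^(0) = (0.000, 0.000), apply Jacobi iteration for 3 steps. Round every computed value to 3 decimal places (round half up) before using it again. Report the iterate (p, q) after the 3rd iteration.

(-1.200, -1.480)

Iteration 1:
  p = (-8 - (2)·0.000) / (4) = -2.000
  q = (2 - (3)·0.000) / (-5) = -0.400
Iteration 2:
  p = (-8 - (2)·-0.400) / (4) = -1.800
  q = (2 - (3)·-2.000) / (-5) = -1.600
Iteration 3:
  p = (-8 - (2)·-1.600) / (4) = -1.200
  q = (2 - (3)·-1.800) / (-5) = -1.480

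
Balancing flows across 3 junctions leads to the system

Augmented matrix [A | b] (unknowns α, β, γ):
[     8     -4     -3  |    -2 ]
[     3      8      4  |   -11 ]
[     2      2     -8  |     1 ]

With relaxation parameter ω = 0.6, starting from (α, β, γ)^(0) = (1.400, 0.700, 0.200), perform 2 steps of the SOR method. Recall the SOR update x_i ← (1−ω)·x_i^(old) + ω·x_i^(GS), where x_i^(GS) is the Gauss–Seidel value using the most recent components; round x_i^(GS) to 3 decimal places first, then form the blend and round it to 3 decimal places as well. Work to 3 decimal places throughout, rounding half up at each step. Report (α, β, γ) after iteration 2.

Iteration 1:
  α: GS value = (-2 - (-4)·0.700 - (-3)·0.200) / (8) = 0.175;  α ← (1−ω)·1.400 + ω·0.175 = 0.665
  β: GS value = (-11 - (3)·0.665 - (4)·0.200) / (8) = -1.724;  β ← (1−ω)·0.700 + ω·-1.724 = -0.754
  γ: GS value = (1 - (2)·0.665 - (2)·-0.754) / (-8) = -0.147;  γ ← (1−ω)·0.200 + ω·-0.147 = -0.008
Iteration 2:
  α: GS value = (-2 - (-4)·-0.754 - (-3)·-0.008) / (8) = -0.630;  α ← (1−ω)·0.665 + ω·-0.630 = -0.112
  β: GS value = (-11 - (3)·-0.112 - (4)·-0.008) / (8) = -1.329;  β ← (1−ω)·-0.754 + ω·-1.329 = -1.099
  γ: GS value = (1 - (2)·-0.112 - (2)·-1.099) / (-8) = -0.428;  γ ← (1−ω)·-0.008 + ω·-0.428 = -0.260

(-0.112, -1.099, -0.260)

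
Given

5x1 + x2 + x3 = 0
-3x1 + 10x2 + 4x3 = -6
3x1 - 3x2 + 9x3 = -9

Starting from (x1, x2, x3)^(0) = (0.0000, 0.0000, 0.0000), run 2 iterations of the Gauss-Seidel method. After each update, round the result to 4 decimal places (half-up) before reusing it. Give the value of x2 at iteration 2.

-0.0120

Iteration 1:
  x1 = (0 - (1)·0.0000 - (1)·0.0000) / (5) = 0.0000
  x2 = (-6 - (-3)·0.0000 - (4)·0.0000) / (10) = -0.6000
  x3 = (-9 - (3)·0.0000 - (-3)·-0.6000) / (9) = -1.2000
Iteration 2:
  x1 = (0 - (1)·-0.6000 - (1)·-1.2000) / (5) = 0.3600
  x2 = (-6 - (-3)·0.3600 - (4)·-1.2000) / (10) = -0.0120
  x3 = (-9 - (3)·0.3600 - (-3)·-0.0120) / (9) = -1.1240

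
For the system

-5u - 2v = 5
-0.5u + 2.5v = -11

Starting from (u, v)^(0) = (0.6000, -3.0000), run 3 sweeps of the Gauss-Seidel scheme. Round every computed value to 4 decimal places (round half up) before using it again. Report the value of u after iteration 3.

0.7005

Iteration 1:
  u = (5 - (-2)·-3.0000) / (-5) = 0.2000
  v = (-11 - (-0.5)·0.2000) / (2.5) = -4.3600
Iteration 2:
  u = (5 - (-2)·-4.3600) / (-5) = 0.7440
  v = (-11 - (-0.5)·0.7440) / (2.5) = -4.2512
Iteration 3:
  u = (5 - (-2)·-4.2512) / (-5) = 0.7005
  v = (-11 - (-0.5)·0.7005) / (2.5) = -4.2599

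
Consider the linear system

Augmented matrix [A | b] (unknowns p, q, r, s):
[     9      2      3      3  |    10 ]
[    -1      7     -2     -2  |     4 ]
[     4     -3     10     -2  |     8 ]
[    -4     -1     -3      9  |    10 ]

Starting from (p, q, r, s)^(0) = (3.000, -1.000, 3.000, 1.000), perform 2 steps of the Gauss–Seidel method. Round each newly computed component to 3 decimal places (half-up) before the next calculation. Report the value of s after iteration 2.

1.691

Iteration 1:
  p = (10 - (2)·-1.000 - (3)·3.000 - (3)·1.000) / (9) = 0.000
  q = (4 - (-1)·0.000 - (-2)·3.000 - (-2)·1.000) / (7) = 1.714
  r = (8 - (4)·0.000 - (-3)·1.714 - (-2)·1.000) / (10) = 1.514
  s = (10 - (-4)·0.000 - (-1)·1.714 - (-3)·1.514) / (9) = 1.806
Iteration 2:
  p = (10 - (2)·1.714 - (3)·1.514 - (3)·1.806) / (9) = -0.376
  q = (4 - (-1)·-0.376 - (-2)·1.514 - (-2)·1.806) / (7) = 1.466
  r = (8 - (4)·-0.376 - (-3)·1.466 - (-2)·1.806) / (10) = 1.751
  s = (10 - (-4)·-0.376 - (-1)·1.466 - (-3)·1.751) / (9) = 1.691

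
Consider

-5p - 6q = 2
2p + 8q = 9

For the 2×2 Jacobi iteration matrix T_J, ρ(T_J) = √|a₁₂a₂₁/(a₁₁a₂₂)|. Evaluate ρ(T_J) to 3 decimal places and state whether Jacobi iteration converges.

0.548

a₁₂a₂₁/(a₁₁a₂₂) = (-6)·(2) / ((-5)·(8)) = 0.300000
ρ = √|0.300000| = √0.300000 = 0.548
ρ < 1, so Jacobi converges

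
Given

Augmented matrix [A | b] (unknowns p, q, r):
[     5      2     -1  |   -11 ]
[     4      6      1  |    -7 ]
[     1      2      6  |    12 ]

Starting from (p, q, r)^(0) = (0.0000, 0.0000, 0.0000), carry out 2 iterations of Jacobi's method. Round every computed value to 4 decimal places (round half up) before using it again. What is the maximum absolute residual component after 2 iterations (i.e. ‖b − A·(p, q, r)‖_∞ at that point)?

Iteration 1:
  p = (-11 - (2)·0.0000 - (-1)·0.0000) / (5) = -2.2000
  q = (-7 - (4)·0.0000 - (1)·0.0000) / (6) = -1.1667
  r = (12 - (1)·0.0000 - (2)·0.0000) / (6) = 2.0000
Iteration 2:
  p = (-11 - (2)·-1.1667 - (-1)·2.0000) / (5) = -1.3333
  q = (-7 - (4)·-2.2000 - (1)·2.0000) / (6) = -0.0333
  r = (12 - (1)·-2.2000 - (2)·-1.1667) / (6) = 2.7556
Residual b − A·x = (-1.5113, -4.2226, -3.1337); ∞-norm = 4.2226

4.2226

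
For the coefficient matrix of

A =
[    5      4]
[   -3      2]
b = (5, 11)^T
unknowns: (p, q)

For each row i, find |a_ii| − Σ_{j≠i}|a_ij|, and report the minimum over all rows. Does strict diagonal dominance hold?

-1

row 1: |5| − (4) = 1
row 2: |2| − (3) = -1
minimum over rows = -1 → not strictly diagonally dominant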